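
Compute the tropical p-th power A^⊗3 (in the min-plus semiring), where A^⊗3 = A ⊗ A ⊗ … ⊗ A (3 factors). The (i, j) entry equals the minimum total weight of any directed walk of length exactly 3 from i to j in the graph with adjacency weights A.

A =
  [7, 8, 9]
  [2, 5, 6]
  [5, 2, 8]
A^⊗3 =
  [13, 16, 17]
  [10, 13, 14]
  [9, 10, 13]

Each entry (A^⊗3)_ij equals the minimum over all length-3 walks i = v_0 → v_1 → … → v_3 = j of Σ_t A[v_t][v_{t+1}]. For example, for (i, j) = (0, 2) we minimise over 9 possible intermediate vertex sequences; the minimum is 17, attained along the walk 0 → 2 → 1 → 2.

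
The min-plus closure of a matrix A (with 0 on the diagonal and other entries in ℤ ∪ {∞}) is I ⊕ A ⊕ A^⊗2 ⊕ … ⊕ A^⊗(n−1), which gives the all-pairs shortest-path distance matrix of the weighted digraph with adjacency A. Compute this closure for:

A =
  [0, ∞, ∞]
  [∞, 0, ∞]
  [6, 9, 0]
Closure =
  [0, ∞, ∞]
  [∞, 0, ∞]
  [6, 9, 0]

This is the Floyd-Warshall all-pairs shortest-path computation. For each intermediate vertex k = 0, 1, …, 2, update dist[i][j] ← min(dist[i][j], dist[i][k] + dist[k][j]). The final matrix gives, for each (i, j), the minimum total weight of any directed path from i to j (possibly empty when i = j).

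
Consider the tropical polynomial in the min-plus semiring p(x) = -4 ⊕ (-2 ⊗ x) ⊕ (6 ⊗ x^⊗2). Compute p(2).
p(2) = -4

A tropical monomial a ⊗ x^⊗i evaluates to a + i · x. Evaluating each term at x = 2:
  Term 0 contributes -4 + 0 · 2 = -4
  Term 1 contributes -2 + 1 · 2 = 0
  Term 2 contributes 6 + 2 · 2 = 10
p(2) = ⊕ of these = min[-4, 0, 10] = -4.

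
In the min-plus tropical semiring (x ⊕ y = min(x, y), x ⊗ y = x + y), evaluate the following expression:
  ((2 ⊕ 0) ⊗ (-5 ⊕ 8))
((2 ⊕ 0) ⊗ (-5 ⊕ 8)) = -5

Expand innermost to outermost. Recall ⊕ takes the minimum of its arguments and ⊗ takes their sum. Working out the expression ((2 ⊕ 0) ⊗ (-5 ⊕ 8)) gives -5.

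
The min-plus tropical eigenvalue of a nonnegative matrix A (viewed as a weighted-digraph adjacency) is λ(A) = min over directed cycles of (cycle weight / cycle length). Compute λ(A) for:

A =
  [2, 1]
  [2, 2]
λ(A) = 3/2

Enumerate directed cycles and compute their means (weight / length). Sample:
  cycle 0 → 0: weight = 2, length = 1, mean = 2/1 ≈ 2.000
  cycle 1 → 1: weight = 2, length = 1, mean = 2/1 ≈ 2.000
  cycle 0 → 1 → 0: weight = 3, length = 2, mean = 3/2 ≈ 1.500
  cycle 1 → 0 → 1: weight = 3, length = 2, mean = 3/2 ≈ 1.500
Minimum mean = 1.500, attained e.g. along the cycle 0 → 1 → 0 with weight 3 and length 2. So λ(A) = 3/2 = 3/2.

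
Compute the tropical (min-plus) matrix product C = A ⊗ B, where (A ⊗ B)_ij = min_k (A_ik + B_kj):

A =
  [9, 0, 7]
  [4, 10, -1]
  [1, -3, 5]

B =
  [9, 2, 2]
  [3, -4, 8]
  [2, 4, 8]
A ⊗ B =
  [3, -4, 8]
  [1, 3, 6]
  [0, -7, 3]

Apply the min-plus product entry-by-entry:
  C[0][0] = min over k of (A[0][0] + B[0][0] = 9 + 9 = 18, A[0][1] + B[1][0] = 0 + 3 = 3, A[0][2] + B[2][0] = 7 + 2 = 9) = 3 (attained at k = 1)
  C[0][1] = min over k of (A[0][0] + B[0][1] = 9 + 2 = 11, A[0][1] + B[1][1] = 0 + -4 = -4, A[0][2] + B[2][1] = 7 + 4 = 11) = -4 (attained at k = 1)
  C[0][2] = min over k of (A[0][0] + B[0][2] = 9 + 2 = 11, A[0][1] + B[1][2] = 0 + 8 = 8, A[0][2] + B[2][2] = 7 + 8 = 15) = 8 (attained at k = 1)
  C[1][0] = min over k of (A[1][0] + B[0][0] = 4 + 9 = 13, A[1][1] + B[1][0] = 10 + 3 = 13, A[1][2] + B[2][0] = -1 + 2 = 1) = 1 (attained at k = 2)
  C[1][1] = min over k of (A[1][0] + B[0][1] = 4 + 2 = 6, A[1][1] + B[1][1] = 10 + -4 = 6, A[1][2] + B[2][1] = -1 + 4 = 3) = 3 (attained at k = 2)
  C[1][2] = min over k of (A[1][0] + B[0][2] = 4 + 2 = 6, A[1][1] + B[1][2] = 10 + 8 = 18, A[1][2] + B[2][2] = -1 + 8 = 7) = 6 (attained at k = 0)
  C[2][0] = min over k of (A[2][0] + B[0][0] = 1 + 9 = 10, A[2][1] + B[1][0] = -3 + 3 = 0, A[2][2] + B[2][0] = 5 + 2 = 7) = 0 (attained at k = 1)
  C[2][1] = min over k of (A[2][0] + B[0][1] = 1 + 2 = 3, A[2][1] + B[1][1] = -3 + -4 = -7, A[2][2] + B[2][1] = 5 + 4 = 9) = -7 (attained at k = 1)
  C[2][2] = min over k of (A[2][0] + B[0][2] = 1 + 2 = 3, A[2][1] + B[1][2] = -3 + 8 = 5, A[2][2] + B[2][2] = 5 + 8 = 13) = 3 (attained at k = 0)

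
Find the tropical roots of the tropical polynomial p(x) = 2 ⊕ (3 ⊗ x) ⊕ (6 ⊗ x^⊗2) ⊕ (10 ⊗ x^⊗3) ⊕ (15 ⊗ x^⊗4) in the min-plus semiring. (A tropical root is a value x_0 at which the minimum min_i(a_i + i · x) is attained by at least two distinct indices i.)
Roots: {-5, -4, -3, -1}

Each tropical root is a break point of the lower envelope of the lines y = a_i + i · x (there are 5 lines, with slopes 0, 1, ..., 4). Only the lines that attain the minimum somewhere contribute to roots; other lines are dominated. Here the surviving (envelope) indices are i = 4, i = 3, i = 2, i = 1, i = 0.
Intersections between consecutive envelope lines give the roots: for adjacent envelope indices i < j the intersection is x = (a_i − a_j) / (j − i). Reading off the sorted break points: {-5, -4, -3, -1}.
Verification: at each break x_0, at least two indices attain the minimum of min_i(a_i + i · x_0).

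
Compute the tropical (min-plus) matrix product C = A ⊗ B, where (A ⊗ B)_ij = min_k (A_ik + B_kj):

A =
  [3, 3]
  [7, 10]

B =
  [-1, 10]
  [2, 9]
A ⊗ B =
  [2, 12]
  [6, 17]

Apply the min-plus product entry-by-entry:
  C[0][0] = min over k of (A[0][0] + B[0][0] = 3 + -1 = 2, A[0][1] + B[1][0] = 3 + 2 = 5) = 2 (attained at k = 0)
  C[0][1] = min over k of (A[0][0] + B[0][1] = 3 + 10 = 13, A[0][1] + B[1][1] = 3 + 9 = 12) = 12 (attained at k = 1)
  C[1][0] = min over k of (A[1][0] + B[0][0] = 7 + -1 = 6, A[1][1] + B[1][0] = 10 + 2 = 12) = 6 (attained at k = 0)
  C[1][1] = min over k of (A[1][0] + B[0][1] = 7 + 10 = 17, A[1][1] + B[1][1] = 10 + 9 = 19) = 17 (attained at k = 0)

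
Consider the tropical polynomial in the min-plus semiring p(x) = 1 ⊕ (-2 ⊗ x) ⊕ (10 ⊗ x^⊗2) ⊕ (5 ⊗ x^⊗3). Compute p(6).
p(6) = 1

A tropical monomial a ⊗ x^⊗i evaluates to a + i · x. Evaluating each term at x = 6:
  Term 0 contributes 1 + 0 · 6 = 1
  Term 1 contributes -2 + 1 · 6 = 4
  Term 2 contributes 10 + 2 · 6 = 22
  Term 3 contributes 5 + 3 · 6 = 23
p(6) = ⊕ of these = min[1, 4, 22, 23] = 1.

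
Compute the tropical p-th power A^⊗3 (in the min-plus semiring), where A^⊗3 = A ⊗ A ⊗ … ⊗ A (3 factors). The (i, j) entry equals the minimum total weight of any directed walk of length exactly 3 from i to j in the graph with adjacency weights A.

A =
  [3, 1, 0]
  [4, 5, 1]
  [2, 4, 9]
A^⊗3 =
  [4, 3, 2]
  [6, 4, 3]
  [4, 6, 4]

Each entry (A^⊗3)_ij equals the minimum over all length-3 walks i = v_0 → v_1 → … → v_3 = j of Σ_t A[v_t][v_{t+1}]. For example, for (i, j) = (0, 2) we minimise over 9 possible intermediate vertex sequences; the minimum is 2, attained along the walk 0 → 2 → 0 → 2.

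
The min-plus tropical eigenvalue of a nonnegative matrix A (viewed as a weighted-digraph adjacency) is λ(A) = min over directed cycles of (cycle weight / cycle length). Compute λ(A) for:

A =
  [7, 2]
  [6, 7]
λ(A) = 4

Enumerate directed cycles and compute their means (weight / length). Sample:
  cycle 0 → 0: weight = 7, length = 1, mean = 7/1 ≈ 7.000
  cycle 1 → 1: weight = 7, length = 1, mean = 7/1 ≈ 7.000
  cycle 0 → 1 → 0: weight = 8, length = 2, mean = 8/2 ≈ 4.000
  cycle 1 → 0 → 1: weight = 8, length = 2, mean = 8/2 ≈ 4.000
Minimum mean = 4.000, attained e.g. along the cycle 0 → 1 → 0 with weight 8 and length 2. So λ(A) = 8/2 = 4.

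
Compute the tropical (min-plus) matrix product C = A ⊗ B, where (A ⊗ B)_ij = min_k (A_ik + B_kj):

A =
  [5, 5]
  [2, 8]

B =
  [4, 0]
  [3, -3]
A ⊗ B =
  [8, 2]
  [6, 2]

Apply the min-plus product entry-by-entry:
  C[0][0] = min over k of (A[0][0] + B[0][0] = 5 + 4 = 9, A[0][1] + B[1][0] = 5 + 3 = 8) = 8 (attained at k = 1)
  C[0][1] = min over k of (A[0][0] + B[0][1] = 5 + 0 = 5, A[0][1] + B[1][1] = 5 + -3 = 2) = 2 (attained at k = 1)
  C[1][0] = min over k of (A[1][0] + B[0][0] = 2 + 4 = 6, A[1][1] + B[1][0] = 8 + 3 = 11) = 6 (attained at k = 0)
  C[1][1] = min over k of (A[1][0] + B[0][1] = 2 + 0 = 2, A[1][1] + B[1][1] = 8 + -3 = 5) = 2 (attained at k = 0)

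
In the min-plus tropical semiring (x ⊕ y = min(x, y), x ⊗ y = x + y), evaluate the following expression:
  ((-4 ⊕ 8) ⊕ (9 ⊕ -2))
((-4 ⊕ 8) ⊕ (9 ⊕ -2)) = -4

Expand innermost to outermost. Recall ⊕ takes the minimum of its arguments and ⊗ takes their sum. Working out the expression ((-4 ⊕ 8) ⊕ (9 ⊕ -2)) gives -4.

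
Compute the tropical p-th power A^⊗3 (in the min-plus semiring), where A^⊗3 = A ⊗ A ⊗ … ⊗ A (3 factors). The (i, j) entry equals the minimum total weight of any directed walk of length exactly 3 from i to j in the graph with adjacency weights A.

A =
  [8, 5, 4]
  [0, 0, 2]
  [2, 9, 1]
A^⊗3 =
  [5, 5, 6]
  [0, 0, 2]
  [4, 7, 3]

Each entry (A^⊗3)_ij equals the minimum over all length-3 walks i = v_0 → v_1 → … → v_3 = j of Σ_t A[v_t][v_{t+1}]. For example, for (i, j) = (0, 2) we minimise over 9 possible intermediate vertex sequences; the minimum is 6, attained along the walk 0 → 2 → 2 → 2.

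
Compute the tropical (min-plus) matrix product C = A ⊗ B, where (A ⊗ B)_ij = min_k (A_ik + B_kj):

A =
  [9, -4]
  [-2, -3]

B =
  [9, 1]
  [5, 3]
A ⊗ B =
  [1, -1]
  [2, -1]

Apply the min-plus product entry-by-entry:
  C[0][0] = min over k of (A[0][0] + B[0][0] = 9 + 9 = 18, A[0][1] + B[1][0] = -4 + 5 = 1) = 1 (attained at k = 1)
  C[0][1] = min over k of (A[0][0] + B[0][1] = 9 + 1 = 10, A[0][1] + B[1][1] = -4 + 3 = -1) = -1 (attained at k = 1)
  C[1][0] = min over k of (A[1][0] + B[0][0] = -2 + 9 = 7, A[1][1] + B[1][0] = -3 + 5 = 2) = 2 (attained at k = 1)
  C[1][1] = min over k of (A[1][0] + B[0][1] = -2 + 1 = -1, A[1][1] + B[1][1] = -3 + 3 = 0) = -1 (attained at k = 0)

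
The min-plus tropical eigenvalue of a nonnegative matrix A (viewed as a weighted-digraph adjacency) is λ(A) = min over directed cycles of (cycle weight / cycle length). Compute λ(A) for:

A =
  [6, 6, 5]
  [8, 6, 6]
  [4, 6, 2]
λ(A) = 2

Enumerate directed cycles and compute their means (weight / length). Sample:
  cycle 0 → 0: weight = 6, length = 1, mean = 6/1 ≈ 6.000
  cycle 1 → 1: weight = 6, length = 1, mean = 6/1 ≈ 6.000
  cycle 2 → 2: weight = 2, length = 1, mean = 2/1 ≈ 2.000
  cycle 0 → 1 → 0: weight = 14, length = 2, mean = 14/2 ≈ 7.000
  cycle 0 → 2 → 0: weight = 9, length = 2, mean = 9/2 ≈ 4.500
  cycle 1 → 0 → 1: weight = 14, length = 2, mean = 14/2 ≈ 7.000
Minimum mean = 2.000, attained e.g. along the cycle 2 → 2 with weight 2 and length 1. So λ(A) = 2/1 = 2.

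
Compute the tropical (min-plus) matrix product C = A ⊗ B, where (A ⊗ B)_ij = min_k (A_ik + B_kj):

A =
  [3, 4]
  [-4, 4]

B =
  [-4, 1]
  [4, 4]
A ⊗ B =
  [-1, 4]
  [-8, -3]

Apply the min-plus product entry-by-entry:
  C[0][0] = min over k of (A[0][0] + B[0][0] = 3 + -4 = -1, A[0][1] + B[1][0] = 4 + 4 = 8) = -1 (attained at k = 0)
  C[0][1] = min over k of (A[0][0] + B[0][1] = 3 + 1 = 4, A[0][1] + B[1][1] = 4 + 4 = 8) = 4 (attained at k = 0)
  C[1][0] = min over k of (A[1][0] + B[0][0] = -4 + -4 = -8, A[1][1] + B[1][0] = 4 + 4 = 8) = -8 (attained at k = 0)
  C[1][1] = min over k of (A[1][0] + B[0][1] = -4 + 1 = -3, A[1][1] + B[1][1] = 4 + 4 = 8) = -3 (attained at k = 0)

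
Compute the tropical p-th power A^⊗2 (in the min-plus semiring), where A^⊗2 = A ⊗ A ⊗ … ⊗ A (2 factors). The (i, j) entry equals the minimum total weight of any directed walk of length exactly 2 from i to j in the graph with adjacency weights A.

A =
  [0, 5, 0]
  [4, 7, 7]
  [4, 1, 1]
A^⊗2 =
  [0, 1, 0]
  [4, 8, 4]
  [4, 2, 2]

Each entry (A^⊗2)_ij equals the minimum over all length-2 walks i = v_0 → v_1 → … → v_2 = j of Σ_t A[v_t][v_{t+1}]. For example, for (i, j) = (0, 2) we minimise over 3 possible intermediate vertex sequences; the minimum is 0, attained along the walk 0 → 0 → 2.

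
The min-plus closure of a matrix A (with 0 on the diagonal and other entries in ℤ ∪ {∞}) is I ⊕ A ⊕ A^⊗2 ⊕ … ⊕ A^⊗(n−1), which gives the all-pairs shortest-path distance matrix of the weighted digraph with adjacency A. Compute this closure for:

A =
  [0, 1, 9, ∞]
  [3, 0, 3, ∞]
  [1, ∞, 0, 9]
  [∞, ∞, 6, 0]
Closure =
  [0, 1, 4, 13]
  [3, 0, 3, 12]
  [1, 2, 0, 9]
  [7, 8, 6, 0]

This is the Floyd-Warshall all-pairs shortest-path computation. For each intermediate vertex k = 0, 1, …, 3, update dist[i][j] ← min(dist[i][j], dist[i][k] + dist[k][j]). The final matrix gives, for each (i, j), the minimum total weight of any directed path from i to j (possibly empty when i = j).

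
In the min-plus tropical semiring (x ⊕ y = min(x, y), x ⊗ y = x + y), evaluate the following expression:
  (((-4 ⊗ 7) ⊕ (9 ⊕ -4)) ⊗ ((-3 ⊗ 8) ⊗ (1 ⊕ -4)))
(((-4 ⊗ 7) ⊕ (9 ⊕ -4)) ⊗ ((-3 ⊗ 8) ⊗ (1 ⊕ -4))) = -3

Expand innermost to outermost. Recall ⊕ takes the minimum of its arguments and ⊗ takes their sum. Working out the expression (((-4 ⊗ 7) ⊕ (9 ⊕ -4)) ⊗ ((-3 ⊗ 8) ⊗ (1 ⊕ -4))) gives -3.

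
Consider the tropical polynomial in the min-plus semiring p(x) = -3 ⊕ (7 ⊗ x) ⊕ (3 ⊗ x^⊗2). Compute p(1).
p(1) = -3

A tropical monomial a ⊗ x^⊗i evaluates to a + i · x. Evaluating each term at x = 1:
  Term 0 contributes -3 + 0 · 1 = -3
  Term 1 contributes 7 + 1 · 1 = 8
  Term 2 contributes 3 + 2 · 1 = 5
p(1) = ⊕ of these = min[-3, 8, 5] = -3.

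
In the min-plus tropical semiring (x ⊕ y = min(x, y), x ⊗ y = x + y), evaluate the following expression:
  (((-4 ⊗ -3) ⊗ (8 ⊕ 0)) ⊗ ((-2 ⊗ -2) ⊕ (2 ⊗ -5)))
(((-4 ⊗ -3) ⊗ (8 ⊕ 0)) ⊗ ((-2 ⊗ -2) ⊕ (2 ⊗ -5))) = -11

Expand innermost to outermost. Recall ⊕ takes the minimum of its arguments and ⊗ takes their sum. Working out the expression (((-4 ⊗ -3) ⊗ (8 ⊕ 0)) ⊗ ((-2 ⊗ -2) ⊕ (2 ⊗ -5))) gives -11.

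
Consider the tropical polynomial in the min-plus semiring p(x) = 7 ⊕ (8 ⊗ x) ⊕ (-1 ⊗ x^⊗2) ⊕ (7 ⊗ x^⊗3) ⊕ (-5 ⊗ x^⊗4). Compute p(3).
p(3) = 5

A tropical monomial a ⊗ x^⊗i evaluates to a + i · x. Evaluating each term at x = 3:
  Term 0 contributes 7 + 0 · 3 = 7
  Term 1 contributes 8 + 1 · 3 = 11
  Term 2 contributes -1 + 2 · 3 = 5
  Term 3 contributes 7 + 3 · 3 = 16
  Term 4 contributes -5 + 4 · 3 = 7
p(3) = ⊕ of these = min[7, 11, 5, 16, 7] = 5.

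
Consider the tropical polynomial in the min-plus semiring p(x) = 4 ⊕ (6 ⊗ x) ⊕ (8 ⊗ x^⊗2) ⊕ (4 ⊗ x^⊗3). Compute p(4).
p(4) = 4

A tropical monomial a ⊗ x^⊗i evaluates to a + i · x. Evaluating each term at x = 4:
  Term 0 contributes 4 + 0 · 4 = 4
  Term 1 contributes 6 + 1 · 4 = 10
  Term 2 contributes 8 + 2 · 4 = 16
  Term 3 contributes 4 + 3 · 4 = 16
p(4) = ⊕ of these = min[4, 10, 16, 16] = 4.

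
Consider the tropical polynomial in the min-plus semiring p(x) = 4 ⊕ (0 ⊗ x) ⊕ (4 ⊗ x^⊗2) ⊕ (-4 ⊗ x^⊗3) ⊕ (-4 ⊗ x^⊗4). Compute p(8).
p(8) = 4

A tropical monomial a ⊗ x^⊗i evaluates to a + i · x. Evaluating each term at x = 8:
  Term 0 contributes 4 + 0 · 8 = 4
  Term 1 contributes 0 + 1 · 8 = 8
  Term 2 contributes 4 + 2 · 8 = 20
  Term 3 contributes -4 + 3 · 8 = 20
  Term 4 contributes -4 + 4 · 8 = 28
p(8) = ⊕ of these = min[4, 8, 20, 20, 28] = 4.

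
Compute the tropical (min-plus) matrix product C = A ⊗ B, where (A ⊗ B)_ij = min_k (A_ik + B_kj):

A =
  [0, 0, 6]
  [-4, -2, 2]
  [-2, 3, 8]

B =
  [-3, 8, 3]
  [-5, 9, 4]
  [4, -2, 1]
A ⊗ B =
  [-5, 4, 3]
  [-7, 0, -1]
  [-5, 6, 1]

Apply the min-plus product entry-by-entry:
  C[0][0] = min over k of (A[0][0] + B[0][0] = 0 + -3 = -3, A[0][1] + B[1][0] = 0 + -5 = -5, A[0][2] + B[2][0] = 6 + 4 = 10) = -5 (attained at k = 1)
  C[0][1] = min over k of (A[0][0] + B[0][1] = 0 + 8 = 8, A[0][1] + B[1][1] = 0 + 9 = 9, A[0][2] + B[2][1] = 6 + -2 = 4) = 4 (attained at k = 2)
  C[0][2] = min over k of (A[0][0] + B[0][2] = 0 + 3 = 3, A[0][1] + B[1][2] = 0 + 4 = 4, A[0][2] + B[2][2] = 6 + 1 = 7) = 3 (attained at k = 0)
  C[1][0] = min over k of (A[1][0] + B[0][0] = -4 + -3 = -7, A[1][1] + B[1][0] = -2 + -5 = -7, A[1][2] + B[2][0] = 2 + 4 = 6) = -7 (attained at k = 0)
  C[1][1] = min over k of (A[1][0] + B[0][1] = -4 + 8 = 4, A[1][1] + B[1][1] = -2 + 9 = 7, A[1][2] + B[2][1] = 2 + -2 = 0) = 0 (attained at k = 2)
  C[1][2] = min over k of (A[1][0] + B[0][2] = -4 + 3 = -1, A[1][1] + B[1][2] = -2 + 4 = 2, A[1][2] + B[2][2] = 2 + 1 = 3) = -1 (attained at k = 0)
  C[2][0] = min over k of (A[2][0] + B[0][0] = -2 + -3 = -5, A[2][1] + B[1][0] = 3 + -5 = -2, A[2][2] + B[2][0] = 8 + 4 = 12) = -5 (attained at k = 0)
  C[2][1] = min over k of (A[2][0] + B[0][1] = -2 + 8 = 6, A[2][1] + B[1][1] = 3 + 9 = 12, A[2][2] + B[2][1] = 8 + -2 = 6) = 6 (attained at k = 0)
  C[2][2] = min over k of (A[2][0] + B[0][2] = -2 + 3 = 1, A[2][1] + B[1][2] = 3 + 4 = 7, A[2][2] + B[2][2] = 8 + 1 = 9) = 1 (attained at k = 0)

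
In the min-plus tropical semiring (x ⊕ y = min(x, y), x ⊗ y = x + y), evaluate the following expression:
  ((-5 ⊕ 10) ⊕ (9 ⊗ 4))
((-5 ⊕ 10) ⊕ (9 ⊗ 4)) = -5

Expand innermost to outermost. Recall ⊕ takes the minimum of its arguments and ⊗ takes their sum. Working out the expression ((-5 ⊕ 10) ⊕ (9 ⊗ 4)) gives -5.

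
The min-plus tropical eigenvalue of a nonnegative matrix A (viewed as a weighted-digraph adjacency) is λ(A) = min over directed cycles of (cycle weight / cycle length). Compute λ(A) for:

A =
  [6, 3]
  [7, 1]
λ(A) = 1

Enumerate directed cycles and compute their means (weight / length). Sample:
  cycle 0 → 0: weight = 6, length = 1, mean = 6/1 ≈ 6.000
  cycle 1 → 1: weight = 1, length = 1, mean = 1/1 ≈ 1.000
  cycle 0 → 1 → 0: weight = 10, length = 2, mean = 10/2 ≈ 5.000
  cycle 1 → 0 → 1: weight = 10, length = 2, mean = 10/2 ≈ 5.000
Minimum mean = 1.000, attained e.g. along the cycle 1 → 1 with weight 1 and length 1. So λ(A) = 1/1 = 1.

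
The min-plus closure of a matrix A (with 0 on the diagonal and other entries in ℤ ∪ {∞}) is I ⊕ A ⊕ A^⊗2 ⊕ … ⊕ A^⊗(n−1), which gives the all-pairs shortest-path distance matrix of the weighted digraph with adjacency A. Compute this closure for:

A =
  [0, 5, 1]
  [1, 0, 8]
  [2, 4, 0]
Closure =
  [0, 5, 1]
  [1, 0, 2]
  [2, 4, 0]

This is the Floyd-Warshall all-pairs shortest-path computation. For each intermediate vertex k = 0, 1, …, 2, update dist[i][j] ← min(dist[i][j], dist[i][k] + dist[k][j]). The final matrix gives, for each (i, j), the minimum total weight of any directed path from i to j (possibly empty when i = j).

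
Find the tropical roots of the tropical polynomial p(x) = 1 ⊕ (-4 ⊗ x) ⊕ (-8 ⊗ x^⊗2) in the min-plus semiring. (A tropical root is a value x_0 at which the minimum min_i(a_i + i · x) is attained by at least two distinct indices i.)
Roots: {4, 5}

Each tropical root is a break point of the lower envelope of the lines y = a_i + i · x (there are 3 lines, with slopes 0, 1, ..., 2). Only the lines that attain the minimum somewhere contribute to roots; other lines are dominated. Here the surviving (envelope) indices are i = 2, i = 1, i = 0.
Intersections between consecutive envelope lines give the roots: for adjacent envelope indices i < j the intersection is x = (a_i − a_j) / (j − i). Reading off the sorted break points: {4, 5}.
Verification: at each break x_0, at least two indices attain the minimum of min_i(a_i + i · x_0).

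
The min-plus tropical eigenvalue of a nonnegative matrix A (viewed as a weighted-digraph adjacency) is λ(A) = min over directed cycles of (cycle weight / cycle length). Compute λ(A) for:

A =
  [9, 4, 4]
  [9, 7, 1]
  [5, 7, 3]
λ(A) = 3

Enumerate directed cycles and compute their means (weight / length). Sample:
  cycle 0 → 0: weight = 9, length = 1, mean = 9/1 ≈ 9.000
  cycle 1 → 1: weight = 7, length = 1, mean = 7/1 ≈ 7.000
  cycle 2 → 2: weight = 3, length = 1, mean = 3/1 ≈ 3.000
  cycle 0 → 1 → 0: weight = 13, length = 2, mean = 13/2 ≈ 6.500
  cycle 0 → 2 → 0: weight = 9, length = 2, mean = 9/2 ≈ 4.500
  cycle 1 → 0 → 1: weight = 13, length = 2, mean = 13/2 ≈ 6.500
Minimum mean = 3.000, attained e.g. along the cycle 2 → 2 with weight 3 and length 1. So λ(A) = 3/1 = 3.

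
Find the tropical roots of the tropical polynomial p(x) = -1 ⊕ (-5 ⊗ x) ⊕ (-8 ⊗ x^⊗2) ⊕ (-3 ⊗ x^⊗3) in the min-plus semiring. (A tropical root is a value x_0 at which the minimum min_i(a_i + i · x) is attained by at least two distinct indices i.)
Roots: {-5, 3, 4}

Each tropical root is a break point of the lower envelope of the lines y = a_i + i · x (there are 4 lines, with slopes 0, 1, ..., 3). Only the lines that attain the minimum somewhere contribute to roots; other lines are dominated. Here the surviving (envelope) indices are i = 3, i = 2, i = 1, i = 0.
Intersections between consecutive envelope lines give the roots: for adjacent envelope indices i < j the intersection is x = (a_i − a_j) / (j − i). Reading off the sorted break points: {-5, 3, 4}.
Verification: at each break x_0, at least two indices attain the minimum of min_i(a_i + i · x_0).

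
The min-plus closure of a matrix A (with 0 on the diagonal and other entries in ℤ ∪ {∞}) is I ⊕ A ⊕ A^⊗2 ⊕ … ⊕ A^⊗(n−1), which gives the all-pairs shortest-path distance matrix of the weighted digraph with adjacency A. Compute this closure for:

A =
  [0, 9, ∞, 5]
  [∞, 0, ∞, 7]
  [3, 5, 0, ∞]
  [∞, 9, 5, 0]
Closure =
  [0, 9, 10, 5]
  [15, 0, 12, 7]
  [3, 5, 0, 8]
  [8, 9, 5, 0]

This is the Floyd-Warshall all-pairs shortest-path computation. For each intermediate vertex k = 0, 1, …, 3, update dist[i][j] ← min(dist[i][j], dist[i][k] + dist[k][j]). The final matrix gives, for each (i, j), the minimum total weight of any directed path from i to j (possibly empty when i = j).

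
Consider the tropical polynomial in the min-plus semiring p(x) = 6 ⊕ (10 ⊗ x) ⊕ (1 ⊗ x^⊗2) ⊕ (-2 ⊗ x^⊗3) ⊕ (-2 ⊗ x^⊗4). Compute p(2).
p(2) = 4

A tropical monomial a ⊗ x^⊗i evaluates to a + i · x. Evaluating each term at x = 2:
  Term 0 contributes 6 + 0 · 2 = 6
  Term 1 contributes 10 + 1 · 2 = 12
  Term 2 contributes 1 + 2 · 2 = 5
  Term 3 contributes -2 + 3 · 2 = 4
  Term 4 contributes -2 + 4 · 2 = 6
p(2) = ⊕ of these = min[6, 12, 5, 4, 6] = 4.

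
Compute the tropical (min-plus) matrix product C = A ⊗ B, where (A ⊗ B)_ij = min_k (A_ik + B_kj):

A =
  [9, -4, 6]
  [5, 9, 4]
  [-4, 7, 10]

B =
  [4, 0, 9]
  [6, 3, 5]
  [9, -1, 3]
A ⊗ B =
  [2, -1, 1]
  [9, 3, 7]
  [0, -4, 5]

Apply the min-plus product entry-by-entry:
  C[0][0] = min over k of (A[0][0] + B[0][0] = 9 + 4 = 13, A[0][1] + B[1][0] = -4 + 6 = 2, A[0][2] + B[2][0] = 6 + 9 = 15) = 2 (attained at k = 1)
  C[0][1] = min over k of (A[0][0] + B[0][1] = 9 + 0 = 9, A[0][1] + B[1][1] = -4 + 3 = -1, A[0][2] + B[2][1] = 6 + -1 = 5) = -1 (attained at k = 1)
  C[0][2] = min over k of (A[0][0] + B[0][2] = 9 + 9 = 18, A[0][1] + B[1][2] = -4 + 5 = 1, A[0][2] + B[2][2] = 6 + 3 = 9) = 1 (attained at k = 1)
  C[1][0] = min over k of (A[1][0] + B[0][0] = 5 + 4 = 9, A[1][1] + B[1][0] = 9 + 6 = 15, A[1][2] + B[2][0] = 4 + 9 = 13) = 9 (attained at k = 0)
  C[1][1] = min over k of (A[1][0] + B[0][1] = 5 + 0 = 5, A[1][1] + B[1][1] = 9 + 3 = 12, A[1][2] + B[2][1] = 4 + -1 = 3) = 3 (attained at k = 2)
  C[1][2] = min over k of (A[1][0] + B[0][2] = 5 + 9 = 14, A[1][1] + B[1][2] = 9 + 5 = 14, A[1][2] + B[2][2] = 4 + 3 = 7) = 7 (attained at k = 2)
  C[2][0] = min over k of (A[2][0] + B[0][0] = -4 + 4 = 0, A[2][1] + B[1][0] = 7 + 6 = 13, A[2][2] + B[2][0] = 10 + 9 = 19) = 0 (attained at k = 0)
  C[2][1] = min over k of (A[2][0] + B[0][1] = -4 + 0 = -4, A[2][1] + B[1][1] = 7 + 3 = 10, A[2][2] + B[2][1] = 10 + -1 = 9) = -4 (attained at k = 0)
  C[2][2] = min over k of (A[2][0] + B[0][2] = -4 + 9 = 5, A[2][1] + B[1][2] = 7 + 5 = 12, A[2][2] + B[2][2] = 10 + 3 = 13) = 5 (attained at k = 0)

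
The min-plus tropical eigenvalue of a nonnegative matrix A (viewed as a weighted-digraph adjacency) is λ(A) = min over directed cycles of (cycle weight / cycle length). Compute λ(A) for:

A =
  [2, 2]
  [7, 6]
λ(A) = 2

Enumerate directed cycles and compute their means (weight / length). Sample:
  cycle 0 → 0: weight = 2, length = 1, mean = 2/1 ≈ 2.000
  cycle 1 → 1: weight = 6, length = 1, mean = 6/1 ≈ 6.000
  cycle 0 → 1 → 0: weight = 9, length = 2, mean = 9/2 ≈ 4.500
  cycle 1 → 0 → 1: weight = 9, length = 2, mean = 9/2 ≈ 4.500
Minimum mean = 2.000, attained e.g. along the cycle 0 → 0 with weight 2 and length 1. So λ(A) = 2/1 = 2.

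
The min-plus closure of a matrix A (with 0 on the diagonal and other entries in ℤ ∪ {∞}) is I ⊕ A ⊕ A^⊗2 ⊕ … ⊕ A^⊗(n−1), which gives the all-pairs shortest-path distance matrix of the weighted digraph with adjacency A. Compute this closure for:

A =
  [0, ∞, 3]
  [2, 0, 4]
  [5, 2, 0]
Closure =
  [0, 5, 3]
  [2, 0, 4]
  [4, 2, 0]

This is the Floyd-Warshall all-pairs shortest-path computation. For each intermediate vertex k = 0, 1, …, 2, update dist[i][j] ← min(dist[i][j], dist[i][k] + dist[k][j]). The final matrix gives, for each (i, j), the minimum total weight of any directed path from i to j (possibly empty when i = j).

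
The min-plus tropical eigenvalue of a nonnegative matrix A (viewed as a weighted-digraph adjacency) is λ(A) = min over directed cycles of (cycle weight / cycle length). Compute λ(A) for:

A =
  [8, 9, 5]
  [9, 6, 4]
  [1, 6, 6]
λ(A) = 3

Enumerate directed cycles and compute their means (weight / length). Sample:
  cycle 0 → 0: weight = 8, length = 1, mean = 8/1 ≈ 8.000
  cycle 1 → 1: weight = 6, length = 1, mean = 6/1 ≈ 6.000
  cycle 2 → 2: weight = 6, length = 1, mean = 6/1 ≈ 6.000
  cycle 0 → 1 → 0: weight = 18, length = 2, mean = 18/2 ≈ 9.000
  cycle 0 → 2 → 0: weight = 6, length = 2, mean = 6/2 ≈ 3.000
  cycle 1 → 0 → 1: weight = 18, length = 2, mean = 18/2 ≈ 9.000
Minimum mean = 3.000, attained e.g. along the cycle 0 → 2 → 0 with weight 6 and length 2. So λ(A) = 6/2 = 3.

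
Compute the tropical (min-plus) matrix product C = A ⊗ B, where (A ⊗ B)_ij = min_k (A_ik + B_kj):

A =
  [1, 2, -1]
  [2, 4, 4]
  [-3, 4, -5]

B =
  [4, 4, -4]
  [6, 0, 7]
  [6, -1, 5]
A ⊗ B =
  [5, -2, -3]
  [6, 3, -2]
  [1, -6, -7]

Apply the min-plus product entry-by-entry:
  C[0][0] = min over k of (A[0][0] + B[0][0] = 1 + 4 = 5, A[0][1] + B[1][0] = 2 + 6 = 8, A[0][2] + B[2][0] = -1 + 6 = 5) = 5 (attained at k = 0)
  C[0][1] = min over k of (A[0][0] + B[0][1] = 1 + 4 = 5, A[0][1] + B[1][1] = 2 + 0 = 2, A[0][2] + B[2][1] = -1 + -1 = -2) = -2 (attained at k = 2)
  C[0][2] = min over k of (A[0][0] + B[0][2] = 1 + -4 = -3, A[0][1] + B[1][2] = 2 + 7 = 9, A[0][2] + B[2][2] = -1 + 5 = 4) = -3 (attained at k = 0)
  C[1][0] = min over k of (A[1][0] + B[0][0] = 2 + 4 = 6, A[1][1] + B[1][0] = 4 + 6 = 10, A[1][2] + B[2][0] = 4 + 6 = 10) = 6 (attained at k = 0)
  C[1][1] = min over k of (A[1][0] + B[0][1] = 2 + 4 = 6, A[1][1] + B[1][1] = 4 + 0 = 4, A[1][2] + B[2][1] = 4 + -1 = 3) = 3 (attained at k = 2)
  C[1][2] = min over k of (A[1][0] + B[0][2] = 2 + -4 = -2, A[1][1] + B[1][2] = 4 + 7 = 11, A[1][2] + B[2][2] = 4 + 5 = 9) = -2 (attained at k = 0)
  C[2][0] = min over k of (A[2][0] + B[0][0] = -3 + 4 = 1, A[2][1] + B[1][0] = 4 + 6 = 10, A[2][2] + B[2][0] = -5 + 6 = 1) = 1 (attained at k = 0)
  C[2][1] = min over k of (A[2][0] + B[0][1] = -3 + 4 = 1, A[2][1] + B[1][1] = 4 + 0 = 4, A[2][2] + B[2][1] = -5 + -1 = -6) = -6 (attained at k = 2)
  C[2][2] = min over k of (A[2][0] + B[0][2] = -3 + -4 = -7, A[2][1] + B[1][2] = 4 + 7 = 11, A[2][2] + B[2][2] = -5 + 5 = 0) = -7 (attained at k = 0)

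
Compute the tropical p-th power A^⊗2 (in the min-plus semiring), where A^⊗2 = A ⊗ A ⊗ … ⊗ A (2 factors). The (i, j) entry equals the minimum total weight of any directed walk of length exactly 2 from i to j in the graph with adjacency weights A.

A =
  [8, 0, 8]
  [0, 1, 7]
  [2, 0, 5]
A^⊗2 =
  [0, 1, 7]
  [1, 0, 8]
  [0, 1, 7]

Each entry (A^⊗2)_ij equals the minimum over all length-2 walks i = v_0 → v_1 → … → v_2 = j of Σ_t A[v_t][v_{t+1}]. For example, for (i, j) = (0, 2) we minimise over 3 possible intermediate vertex sequences; the minimum is 7, attained along the walk 0 → 1 → 2.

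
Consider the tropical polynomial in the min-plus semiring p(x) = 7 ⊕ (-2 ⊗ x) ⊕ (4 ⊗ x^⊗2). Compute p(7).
p(7) = 5

A tropical monomial a ⊗ x^⊗i evaluates to a + i · x. Evaluating each term at x = 7:
  Term 0 contributes 7 + 0 · 7 = 7
  Term 1 contributes -2 + 1 · 7 = 5
  Term 2 contributes 4 + 2 · 7 = 18
p(7) = ⊕ of these = min[7, 5, 18] = 5.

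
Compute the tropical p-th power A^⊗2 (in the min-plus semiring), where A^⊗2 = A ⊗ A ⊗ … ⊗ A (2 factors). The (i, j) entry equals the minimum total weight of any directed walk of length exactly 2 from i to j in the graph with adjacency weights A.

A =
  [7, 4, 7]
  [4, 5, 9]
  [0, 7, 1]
A^⊗2 =
  [7, 9, 8]
  [9, 8, 10]
  [1, 4, 2]

Each entry (A^⊗2)_ij equals the minimum over all length-2 walks i = v_0 → v_1 → … → v_2 = j of Σ_t A[v_t][v_{t+1}]. For example, for (i, j) = (0, 2) we minimise over 3 possible intermediate vertex sequences; the minimum is 8, attained along the walk 0 → 2 → 2.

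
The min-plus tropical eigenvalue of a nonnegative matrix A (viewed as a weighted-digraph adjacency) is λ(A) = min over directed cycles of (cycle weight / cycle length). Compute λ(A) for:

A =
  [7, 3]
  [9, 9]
λ(A) = 6

Enumerate directed cycles and compute their means (weight / length). Sample:
  cycle 0 → 0: weight = 7, length = 1, mean = 7/1 ≈ 7.000
  cycle 1 → 1: weight = 9, length = 1, mean = 9/1 ≈ 9.000
  cycle 0 → 1 → 0: weight = 12, length = 2, mean = 12/2 ≈ 6.000
  cycle 1 → 0 → 1: weight = 12, length = 2, mean = 12/2 ≈ 6.000
Minimum mean = 6.000, attained e.g. along the cycle 0 → 1 → 0 with weight 12 and length 2. So λ(A) = 12/2 = 6.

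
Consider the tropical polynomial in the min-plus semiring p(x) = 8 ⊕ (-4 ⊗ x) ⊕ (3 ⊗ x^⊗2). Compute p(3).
p(3) = -1

A tropical monomial a ⊗ x^⊗i evaluates to a + i · x. Evaluating each term at x = 3:
  Term 0 contributes 8 + 0 · 3 = 8
  Term 1 contributes -4 + 1 · 3 = -1
  Term 2 contributes 3 + 2 · 3 = 9
p(3) = ⊕ of these = min[8, -1, 9] = -1.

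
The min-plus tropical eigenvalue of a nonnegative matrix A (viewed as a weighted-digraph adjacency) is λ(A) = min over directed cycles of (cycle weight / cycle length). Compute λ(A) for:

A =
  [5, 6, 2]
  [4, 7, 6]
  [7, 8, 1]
λ(A) = 1

Enumerate directed cycles and compute their means (weight / length). Sample:
  cycle 0 → 0: weight = 5, length = 1, mean = 5/1 ≈ 5.000
  cycle 1 → 1: weight = 7, length = 1, mean = 7/1 ≈ 7.000
  cycle 2 → 2: weight = 1, length = 1, mean = 1/1 ≈ 1.000
  cycle 0 → 1 → 0: weight = 10, length = 2, mean = 10/2 ≈ 5.000
  cycle 0 → 2 → 0: weight = 9, length = 2, mean = 9/2 ≈ 4.500
  cycle 1 → 0 → 1: weight = 10, length = 2, mean = 10/2 ≈ 5.000
Minimum mean = 1.000, attained e.g. along the cycle 2 → 2 with weight 1 and length 1. So λ(A) = 1/1 = 1.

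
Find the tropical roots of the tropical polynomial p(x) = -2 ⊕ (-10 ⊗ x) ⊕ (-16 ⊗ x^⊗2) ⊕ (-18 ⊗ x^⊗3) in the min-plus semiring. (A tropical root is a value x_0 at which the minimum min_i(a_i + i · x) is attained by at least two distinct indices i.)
Roots: {2, 6, 8}

Each tropical root is a break point of the lower envelope of the lines y = a_i + i · x (there are 4 lines, with slopes 0, 1, ..., 3). Only the lines that attain the minimum somewhere contribute to roots; other lines are dominated. Here the surviving (envelope) indices are i = 3, i = 2, i = 1, i = 0.
Intersections between consecutive envelope lines give the roots: for adjacent envelope indices i < j the intersection is x = (a_i − a_j) / (j − i). Reading off the sorted break points: {2, 6, 8}.
Verification: at each break x_0, at least two indices attain the minimum of min_i(a_i + i · x_0).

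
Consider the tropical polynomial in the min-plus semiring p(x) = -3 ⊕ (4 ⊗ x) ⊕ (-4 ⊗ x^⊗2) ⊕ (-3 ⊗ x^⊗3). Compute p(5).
p(5) = -3

A tropical monomial a ⊗ x^⊗i evaluates to a + i · x. Evaluating each term at x = 5:
  Term 0 contributes -3 + 0 · 5 = -3
  Term 1 contributes 4 + 1 · 5 = 9
  Term 2 contributes -4 + 2 · 5 = 6
  Term 3 contributes -3 + 3 · 5 = 12
p(5) = ⊕ of these = min[-3, 9, 6, 12] = -3.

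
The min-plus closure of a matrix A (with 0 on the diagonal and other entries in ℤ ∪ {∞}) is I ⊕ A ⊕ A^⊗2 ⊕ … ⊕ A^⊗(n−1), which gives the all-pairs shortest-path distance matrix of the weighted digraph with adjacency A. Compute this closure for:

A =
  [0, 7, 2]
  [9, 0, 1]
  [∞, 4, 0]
Closure =
  [0, 6, 2]
  [9, 0, 1]
  [13, 4, 0]

This is the Floyd-Warshall all-pairs shortest-path computation. For each intermediate vertex k = 0, 1, …, 2, update dist[i][j] ← min(dist[i][j], dist[i][k] + dist[k][j]). The final matrix gives, for each (i, j), the minimum total weight of any directed path from i to j (possibly empty when i = j).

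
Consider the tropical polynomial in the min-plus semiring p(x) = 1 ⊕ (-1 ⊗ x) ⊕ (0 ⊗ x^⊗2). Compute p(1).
p(1) = 0

A tropical monomial a ⊗ x^⊗i evaluates to a + i · x. Evaluating each term at x = 1:
  Term 0 contributes 1 + 0 · 1 = 1
  Term 1 contributes -1 + 1 · 1 = 0
  Term 2 contributes 0 + 2 · 1 = 2
p(1) = ⊕ of these = min[1, 0, 2] = 0.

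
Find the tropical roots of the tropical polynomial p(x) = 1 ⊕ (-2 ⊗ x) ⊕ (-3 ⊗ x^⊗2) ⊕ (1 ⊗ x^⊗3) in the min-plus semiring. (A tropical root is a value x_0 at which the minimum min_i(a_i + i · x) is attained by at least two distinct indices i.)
Roots: {-4, 1, 3}

Each tropical root is a break point of the lower envelope of the lines y = a_i + i · x (there are 4 lines, with slopes 0, 1, ..., 3). Only the lines that attain the minimum somewhere contribute to roots; other lines are dominated. Here the surviving (envelope) indices are i = 3, i = 2, i = 1, i = 0.
Intersections between consecutive envelope lines give the roots: for adjacent envelope indices i < j the intersection is x = (a_i − a_j) / (j − i). Reading off the sorted break points: {-4, 1, 3}.
Verification: at each break x_0, at least two indices attain the minimum of min_i(a_i + i · x_0).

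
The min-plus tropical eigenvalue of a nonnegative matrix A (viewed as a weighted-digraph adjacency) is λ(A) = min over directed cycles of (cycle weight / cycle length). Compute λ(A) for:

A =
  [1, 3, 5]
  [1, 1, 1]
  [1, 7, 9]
λ(A) = 1

Enumerate directed cycles and compute their means (weight / length). Sample:
  cycle 0 → 0: weight = 1, length = 1, mean = 1/1 ≈ 1.000
  cycle 1 → 1: weight = 1, length = 1, mean = 1/1 ≈ 1.000
  cycle 2 → 2: weight = 9, length = 1, mean = 9/1 ≈ 9.000
  cycle 0 → 1 → 0: weight = 4, length = 2, mean = 4/2 ≈ 2.000
  cycle 0 → 2 → 0: weight = 6, length = 2, mean = 6/2 ≈ 3.000
  cycle 1 → 0 → 1: weight = 4, length = 2, mean = 4/2 ≈ 2.000
Minimum mean = 1.000, attained e.g. along the cycle 0 → 0 with weight 1 and length 1. So λ(A) = 1/1 = 1.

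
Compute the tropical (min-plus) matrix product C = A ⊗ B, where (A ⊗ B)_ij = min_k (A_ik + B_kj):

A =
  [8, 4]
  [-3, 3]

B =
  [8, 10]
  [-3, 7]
A ⊗ B =
  [1, 11]
  [0, 7]

Apply the min-plus product entry-by-entry:
  C[0][0] = min over k of (A[0][0] + B[0][0] = 8 + 8 = 16, A[0][1] + B[1][0] = 4 + -3 = 1) = 1 (attained at k = 1)
  C[0][1] = min over k of (A[0][0] + B[0][1] = 8 + 10 = 18, A[0][1] + B[1][1] = 4 + 7 = 11) = 11 (attained at k = 1)
  C[1][0] = min over k of (A[1][0] + B[0][0] = -3 + 8 = 5, A[1][1] + B[1][0] = 3 + -3 = 0) = 0 (attained at k = 1)
  C[1][1] = min over k of (A[1][0] + B[0][1] = -3 + 10 = 7, A[1][1] + B[1][1] = 3 + 7 = 10) = 7 (attained at k = 0)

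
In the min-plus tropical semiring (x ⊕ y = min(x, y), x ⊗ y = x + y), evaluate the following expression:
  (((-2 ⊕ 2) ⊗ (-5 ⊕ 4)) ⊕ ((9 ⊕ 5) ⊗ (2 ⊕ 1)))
(((-2 ⊕ 2) ⊗ (-5 ⊕ 4)) ⊕ ((9 ⊕ 5) ⊗ (2 ⊕ 1))) = -7

Expand innermost to outermost. Recall ⊕ takes the minimum of its arguments and ⊗ takes their sum. Working out the expression (((-2 ⊕ 2) ⊗ (-5 ⊕ 4)) ⊕ ((9 ⊕ 5) ⊗ (2 ⊕ 1))) gives -7.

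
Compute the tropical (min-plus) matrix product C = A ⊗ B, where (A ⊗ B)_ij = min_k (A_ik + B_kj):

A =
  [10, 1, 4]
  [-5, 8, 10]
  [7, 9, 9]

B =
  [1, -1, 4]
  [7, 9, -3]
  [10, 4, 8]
A ⊗ B =
  [8, 8, -2]
  [-4, -6, -1]
  [8, 6, 6]

Apply the min-plus product entry-by-entry:
  C[0][0] = min over k of (A[0][0] + B[0][0] = 10 + 1 = 11, A[0][1] + B[1][0] = 1 + 7 = 8, A[0][2] + B[2][0] = 4 + 10 = 14) = 8 (attained at k = 1)
  C[0][1] = min over k of (A[0][0] + B[0][1] = 10 + -1 = 9, A[0][1] + B[1][1] = 1 + 9 = 10, A[0][2] + B[2][1] = 4 + 4 = 8) = 8 (attained at k = 2)
  C[0][2] = min over k of (A[0][0] + B[0][2] = 10 + 4 = 14, A[0][1] + B[1][2] = 1 + -3 = -2, A[0][2] + B[2][2] = 4 + 8 = 12) = -2 (attained at k = 1)
  C[1][0] = min over k of (A[1][0] + B[0][0] = -5 + 1 = -4, A[1][1] + B[1][0] = 8 + 7 = 15, A[1][2] + B[2][0] = 10 + 10 = 20) = -4 (attained at k = 0)
  C[1][1] = min over k of (A[1][0] + B[0][1] = -5 + -1 = -6, A[1][1] + B[1][1] = 8 + 9 = 17, A[1][2] + B[2][1] = 10 + 4 = 14) = -6 (attained at k = 0)
  C[1][2] = min over k of (A[1][0] + B[0][2] = -5 + 4 = -1, A[1][1] + B[1][2] = 8 + -3 = 5, A[1][2] + B[2][2] = 10 + 8 = 18) = -1 (attained at k = 0)
  C[2][0] = min over k of (A[2][0] + B[0][0] = 7 + 1 = 8, A[2][1] + B[1][0] = 9 + 7 = 16, A[2][2] + B[2][0] = 9 + 10 = 19) = 8 (attained at k = 0)
  C[2][1] = min over k of (A[2][0] + B[0][1] = 7 + -1 = 6, A[2][1] + B[1][1] = 9 + 9 = 18, A[2][2] + B[2][1] = 9 + 4 = 13) = 6 (attained at k = 0)
  C[2][2] = min over k of (A[2][0] + B[0][2] = 7 + 4 = 11, A[2][1] + B[1][2] = 9 + -3 = 6, A[2][2] + B[2][2] = 9 + 8 = 17) = 6 (attained at k = 1)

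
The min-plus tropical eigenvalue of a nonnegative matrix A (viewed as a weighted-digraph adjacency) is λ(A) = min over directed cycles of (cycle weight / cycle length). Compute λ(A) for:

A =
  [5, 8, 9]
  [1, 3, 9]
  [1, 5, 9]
λ(A) = 3

Enumerate directed cycles and compute their means (weight / length). Sample:
  cycle 0 → 0: weight = 5, length = 1, mean = 5/1 ≈ 5.000
  cycle 1 → 1: weight = 3, length = 1, mean = 3/1 ≈ 3.000
  cycle 2 → 2: weight = 9, length = 1, mean = 9/1 ≈ 9.000
  cycle 0 → 1 → 0: weight = 9, length = 2, mean = 9/2 ≈ 4.500
  cycle 0 → 2 → 0: weight = 10, length = 2, mean = 10/2 ≈ 5.000
  cycle 1 → 0 → 1: weight = 9, length = 2, mean = 9/2 ≈ 4.500
Minimum mean = 3.000, attained e.g. along the cycle 1 → 1 with weight 3 and length 1. So λ(A) = 3/1 = 3.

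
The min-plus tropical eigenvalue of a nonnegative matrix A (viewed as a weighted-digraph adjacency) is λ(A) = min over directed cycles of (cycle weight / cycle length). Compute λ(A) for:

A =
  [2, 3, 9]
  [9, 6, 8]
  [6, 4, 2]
λ(A) = 2

Enumerate directed cycles and compute their means (weight / length). Sample:
  cycle 0 → 0: weight = 2, length = 1, mean = 2/1 ≈ 2.000
  cycle 1 → 1: weight = 6, length = 1, mean = 6/1 ≈ 6.000
  cycle 2 → 2: weight = 2, length = 1, mean = 2/1 ≈ 2.000
  cycle 0 → 1 → 0: weight = 12, length = 2, mean = 12/2 ≈ 6.000
  cycle 0 → 2 → 0: weight = 15, length = 2, mean = 15/2 ≈ 7.500
  cycle 1 → 0 → 1: weight = 12, length = 2, mean = 12/2 ≈ 6.000
Minimum mean = 2.000, attained e.g. along the cycle 0 → 0 with weight 2 and length 1. So λ(A) = 2/1 = 2.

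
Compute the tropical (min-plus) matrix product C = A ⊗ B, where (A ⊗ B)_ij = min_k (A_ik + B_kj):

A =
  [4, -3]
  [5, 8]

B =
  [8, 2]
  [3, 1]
A ⊗ B =
  [0, -2]
  [11, 7]

Apply the min-plus product entry-by-entry:
  C[0][0] = min over k of (A[0][0] + B[0][0] = 4 + 8 = 12, A[0][1] + B[1][0] = -3 + 3 = 0) = 0 (attained at k = 1)
  C[0][1] = min over k of (A[0][0] + B[0][1] = 4 + 2 = 6, A[0][1] + B[1][1] = -3 + 1 = -2) = -2 (attained at k = 1)
  C[1][0] = min over k of (A[1][0] + B[0][0] = 5 + 8 = 13, A[1][1] + B[1][0] = 8 + 3 = 11) = 11 (attained at k = 1)
  C[1][1] = min over k of (A[1][0] + B[0][1] = 5 + 2 = 7, A[1][1] + B[1][1] = 8 + 1 = 9) = 7 (attained at k = 0)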